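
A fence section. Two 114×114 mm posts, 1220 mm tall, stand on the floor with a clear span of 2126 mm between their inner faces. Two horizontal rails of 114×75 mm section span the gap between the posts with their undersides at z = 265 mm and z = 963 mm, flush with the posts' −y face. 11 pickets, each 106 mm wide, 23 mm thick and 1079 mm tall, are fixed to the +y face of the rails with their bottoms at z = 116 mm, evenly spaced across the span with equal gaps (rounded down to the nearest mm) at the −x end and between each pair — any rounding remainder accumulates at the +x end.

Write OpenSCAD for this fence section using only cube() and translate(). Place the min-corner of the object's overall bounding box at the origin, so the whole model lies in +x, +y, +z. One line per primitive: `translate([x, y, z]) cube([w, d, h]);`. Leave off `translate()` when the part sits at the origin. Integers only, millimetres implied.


cube([114, 114, 1220]);
translate([2240, 0, 0]) cube([114, 114, 1220]);
translate([114, 0, 265]) cube([2126, 114, 75]);
translate([114, 0, 963]) cube([2126, 114, 75]);
translate([194, 114, 116]) cube([106, 23, 1079]);
translate([380, 114, 116]) cube([106, 23, 1079]);
translate([566, 114, 116]) cube([106, 23, 1079]);
translate([752, 114, 116]) cube([106, 23, 1079]);
translate([938, 114, 116]) cube([106, 23, 1079]);
translate([1124, 114, 116]) cube([106, 23, 1079]);
translate([1310, 114, 116]) cube([106, 23, 1079]);
translate([1496, 114, 116]) cube([106, 23, 1079]);
translate([1682, 114, 116]) cube([106, 23, 1079]);
translate([1868, 114, 116]) cube([106, 23, 1079]);
translate([2054, 114, 116]) cube([106, 23, 1079]);


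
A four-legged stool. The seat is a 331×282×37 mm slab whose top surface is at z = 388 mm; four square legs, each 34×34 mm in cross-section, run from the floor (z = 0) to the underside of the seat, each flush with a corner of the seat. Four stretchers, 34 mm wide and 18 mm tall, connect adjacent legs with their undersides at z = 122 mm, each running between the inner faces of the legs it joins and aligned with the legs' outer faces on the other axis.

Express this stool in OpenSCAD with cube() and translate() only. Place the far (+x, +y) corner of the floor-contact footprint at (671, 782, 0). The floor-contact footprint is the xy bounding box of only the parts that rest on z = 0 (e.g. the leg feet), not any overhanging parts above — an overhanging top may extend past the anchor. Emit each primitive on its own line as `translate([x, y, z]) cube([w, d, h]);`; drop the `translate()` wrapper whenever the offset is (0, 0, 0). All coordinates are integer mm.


translate([340, 500, 351]) cube([331, 282, 37]);
translate([340, 500, 0]) cube([34, 34, 351]);
translate([637, 500, 0]) cube([34, 34, 351]);
translate([340, 748, 0]) cube([34, 34, 351]);
translate([637, 748, 0]) cube([34, 34, 351]);
translate([374, 500, 122]) cube([263, 34, 18]);
translate([374, 748, 122]) cube([263, 34, 18]);
translate([340, 534, 122]) cube([34, 214, 18]);
translate([637, 534, 122]) cube([34, 214, 18]);


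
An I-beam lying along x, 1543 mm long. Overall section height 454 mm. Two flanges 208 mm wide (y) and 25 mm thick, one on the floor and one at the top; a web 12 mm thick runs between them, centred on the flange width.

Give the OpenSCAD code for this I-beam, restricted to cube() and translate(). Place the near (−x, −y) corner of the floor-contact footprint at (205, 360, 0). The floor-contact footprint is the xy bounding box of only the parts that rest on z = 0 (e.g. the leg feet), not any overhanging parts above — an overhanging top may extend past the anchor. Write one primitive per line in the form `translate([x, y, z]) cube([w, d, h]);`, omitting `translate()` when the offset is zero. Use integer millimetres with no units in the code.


translate([205, 360, 0]) cube([1543, 208, 25]);
translate([205, 458, 25]) cube([1543, 12, 404]);
translate([205, 360, 429]) cube([1543, 208, 25]);


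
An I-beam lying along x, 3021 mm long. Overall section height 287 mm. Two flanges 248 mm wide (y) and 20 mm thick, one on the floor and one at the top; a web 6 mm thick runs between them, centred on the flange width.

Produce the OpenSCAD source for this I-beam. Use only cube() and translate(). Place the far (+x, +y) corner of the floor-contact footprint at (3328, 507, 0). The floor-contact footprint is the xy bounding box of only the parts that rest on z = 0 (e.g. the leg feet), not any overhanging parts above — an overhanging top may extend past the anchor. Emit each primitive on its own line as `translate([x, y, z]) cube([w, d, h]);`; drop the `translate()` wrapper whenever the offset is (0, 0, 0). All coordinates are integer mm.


translate([307, 259, 0]) cube([3021, 248, 20]);
translate([307, 380, 20]) cube([3021, 6, 247]);
translate([307, 259, 267]) cube([3021, 248, 20]);


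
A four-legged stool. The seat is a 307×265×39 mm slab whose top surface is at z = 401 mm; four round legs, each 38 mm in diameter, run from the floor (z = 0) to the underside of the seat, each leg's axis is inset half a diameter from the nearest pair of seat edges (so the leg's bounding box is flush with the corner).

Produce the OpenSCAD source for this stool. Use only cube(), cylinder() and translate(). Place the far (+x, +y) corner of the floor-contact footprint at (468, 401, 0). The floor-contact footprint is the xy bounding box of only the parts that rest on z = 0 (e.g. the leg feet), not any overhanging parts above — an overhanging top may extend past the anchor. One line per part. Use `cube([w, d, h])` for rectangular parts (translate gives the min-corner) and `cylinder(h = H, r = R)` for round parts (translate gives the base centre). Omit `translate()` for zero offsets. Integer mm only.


// leg_h = 401 - 39 = 362
translate([161, 136, 362]) cube([307, 265, 39]);
translate([180, 155, 0]) cylinder(h = 362, r = 19);
translate([449, 155, 0]) cylinder(h = 362, r = 19);
translate([180, 382, 0]) cylinder(h = 362, r = 19);
translate([449, 382, 0]) cylinder(h = 362, r = 19);


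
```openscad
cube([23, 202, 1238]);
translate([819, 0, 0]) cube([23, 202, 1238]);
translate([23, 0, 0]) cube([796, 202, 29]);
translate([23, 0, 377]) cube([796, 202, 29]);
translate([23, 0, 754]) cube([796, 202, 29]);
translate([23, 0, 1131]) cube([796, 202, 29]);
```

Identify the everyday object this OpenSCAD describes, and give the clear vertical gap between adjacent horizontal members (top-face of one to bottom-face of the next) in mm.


A bookshelf. The clear shelf gap is 348 mm.

Two tall side panels with 4 horizontal boards between them — a bookshelf. The first two shelf undersides are at z = 0 and z = 377; with shelf thickness 29, the clear gap is 377 − 0 − 29 = 348 mm.


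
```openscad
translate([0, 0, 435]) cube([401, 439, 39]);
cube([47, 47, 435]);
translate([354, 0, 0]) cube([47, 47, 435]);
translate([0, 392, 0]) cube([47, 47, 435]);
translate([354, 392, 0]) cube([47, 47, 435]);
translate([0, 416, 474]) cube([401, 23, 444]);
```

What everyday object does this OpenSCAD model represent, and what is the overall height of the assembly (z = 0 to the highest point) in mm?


A chair. The overall height is 918 mm.

A slab on four corner posts with a tall panel at the back — a chair. The seat slab sits at z = 435 with thickness 39, and the 444 mm backrest starts at the seat top, so the overall height is 435 + 39 + 444 = 918 mm.


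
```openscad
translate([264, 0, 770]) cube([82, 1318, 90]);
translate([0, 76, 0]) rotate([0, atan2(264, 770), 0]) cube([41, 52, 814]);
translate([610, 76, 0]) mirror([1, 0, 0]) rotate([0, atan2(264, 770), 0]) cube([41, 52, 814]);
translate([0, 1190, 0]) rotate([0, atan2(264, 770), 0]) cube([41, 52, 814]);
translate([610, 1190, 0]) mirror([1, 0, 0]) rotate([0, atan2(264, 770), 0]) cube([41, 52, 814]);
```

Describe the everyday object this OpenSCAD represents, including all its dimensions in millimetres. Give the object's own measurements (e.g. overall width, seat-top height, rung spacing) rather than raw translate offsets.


A sawhorse. A 82×1318×90 mm beam (x, y, z) sits on two A-frame leg pairs. Each pair is two raked legs of 41×52 mm section (52 mm along y) splaying symmetrically in x. Each leg rises 770 mm vertically over 264 mm of horizontal reach and is 814 mm long along its own axis. Every leg's outer bottom edge rests on the floor and its outer top edge meets a bottom edge of the beam — the left legs (tilting toward +x) meet the beam's −x bottom edge, the right legs (their mirror images, tilting toward −x) meet its +x bottom edge — so the leg tops tuck under the beam, the beam's underside is 770 mm above the floor, and the feet are 610 mm apart outside-to-outside with the beam centred between them. The two leg pairs are set in 76 mm from either end of the beam.


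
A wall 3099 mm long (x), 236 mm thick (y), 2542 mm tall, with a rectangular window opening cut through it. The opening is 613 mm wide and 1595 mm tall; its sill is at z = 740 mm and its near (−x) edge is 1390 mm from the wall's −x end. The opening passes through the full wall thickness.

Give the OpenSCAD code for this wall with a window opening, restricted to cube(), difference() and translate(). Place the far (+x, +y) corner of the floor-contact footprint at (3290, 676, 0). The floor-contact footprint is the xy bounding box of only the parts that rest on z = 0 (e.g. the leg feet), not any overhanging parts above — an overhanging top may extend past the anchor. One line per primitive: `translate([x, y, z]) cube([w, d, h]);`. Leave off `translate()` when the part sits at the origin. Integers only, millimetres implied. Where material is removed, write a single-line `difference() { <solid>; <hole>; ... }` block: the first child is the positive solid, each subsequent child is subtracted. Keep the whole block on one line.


difference() { translate([191, 440, 0]) cube([3099, 236, 2542]); translate([1581, 440, 740]) cube([613, 236, 1595]); }


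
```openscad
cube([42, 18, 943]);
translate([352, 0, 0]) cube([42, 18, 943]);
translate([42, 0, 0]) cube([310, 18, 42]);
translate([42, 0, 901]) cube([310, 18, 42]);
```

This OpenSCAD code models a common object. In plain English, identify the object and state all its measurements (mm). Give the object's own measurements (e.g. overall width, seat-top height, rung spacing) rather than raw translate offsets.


A rectangular picture frame lying in the x–z plane (depth along y). The opening is 310 mm wide (x) by 859 mm tall (z), surrounded by a border 42 mm wide on all four sides. The frame is 18 mm deep and is made of two full-height vertical stiles with two horizontal rails fitted between them.


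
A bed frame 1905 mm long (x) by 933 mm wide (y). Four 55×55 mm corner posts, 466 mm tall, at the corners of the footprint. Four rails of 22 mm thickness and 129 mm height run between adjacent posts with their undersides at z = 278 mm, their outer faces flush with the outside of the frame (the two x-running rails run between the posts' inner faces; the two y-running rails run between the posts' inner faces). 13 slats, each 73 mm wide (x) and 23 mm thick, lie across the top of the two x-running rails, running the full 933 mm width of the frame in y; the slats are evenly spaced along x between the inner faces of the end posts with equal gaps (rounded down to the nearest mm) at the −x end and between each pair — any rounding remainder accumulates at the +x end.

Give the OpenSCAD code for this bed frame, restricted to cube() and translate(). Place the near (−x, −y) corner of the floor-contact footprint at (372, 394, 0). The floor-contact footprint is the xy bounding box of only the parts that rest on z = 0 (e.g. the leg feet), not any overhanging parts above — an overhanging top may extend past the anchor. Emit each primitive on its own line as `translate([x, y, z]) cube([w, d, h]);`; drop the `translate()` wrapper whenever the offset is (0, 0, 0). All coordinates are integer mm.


translate([372, 394, 0]) cube([55, 55, 466]);
translate([372, 1272, 0]) cube([55, 55, 466]);
translate([2222, 394, 0]) cube([55, 55, 466]);
translate([2222, 1272, 0]) cube([55, 55, 466]);
translate([427, 394, 278]) cube([1795, 22, 129]);
translate([427, 1305, 278]) cube([1795, 22, 129]);
translate([372, 449, 278]) cube([22, 823, 129]);
translate([2255, 449, 278]) cube([22, 823, 129]);
translate([487, 394, 407]) cube([73, 933, 23]);
translate([620, 394, 407]) cube([73, 933, 23]);
translate([753, 394, 407]) cube([73, 933, 23]);
translate([886, 394, 407]) cube([73, 933, 23]);
translate([1019, 394, 407]) cube([73, 933, 23]);
translate([1152, 394, 407]) cube([73, 933, 23]);
translate([1285, 394, 407]) cube([73, 933, 23]);
translate([1418, 394, 407]) cube([73, 933, 23]);
translate([1551, 394, 407]) cube([73, 933, 23]);
translate([1684, 394, 407]) cube([73, 933, 23]);
translate([1817, 394, 407]) cube([73, 933, 23]);
translate([1950, 394, 407]) cube([73, 933, 23]);
translate([2083, 394, 407]) cube([73, 933, 23]);


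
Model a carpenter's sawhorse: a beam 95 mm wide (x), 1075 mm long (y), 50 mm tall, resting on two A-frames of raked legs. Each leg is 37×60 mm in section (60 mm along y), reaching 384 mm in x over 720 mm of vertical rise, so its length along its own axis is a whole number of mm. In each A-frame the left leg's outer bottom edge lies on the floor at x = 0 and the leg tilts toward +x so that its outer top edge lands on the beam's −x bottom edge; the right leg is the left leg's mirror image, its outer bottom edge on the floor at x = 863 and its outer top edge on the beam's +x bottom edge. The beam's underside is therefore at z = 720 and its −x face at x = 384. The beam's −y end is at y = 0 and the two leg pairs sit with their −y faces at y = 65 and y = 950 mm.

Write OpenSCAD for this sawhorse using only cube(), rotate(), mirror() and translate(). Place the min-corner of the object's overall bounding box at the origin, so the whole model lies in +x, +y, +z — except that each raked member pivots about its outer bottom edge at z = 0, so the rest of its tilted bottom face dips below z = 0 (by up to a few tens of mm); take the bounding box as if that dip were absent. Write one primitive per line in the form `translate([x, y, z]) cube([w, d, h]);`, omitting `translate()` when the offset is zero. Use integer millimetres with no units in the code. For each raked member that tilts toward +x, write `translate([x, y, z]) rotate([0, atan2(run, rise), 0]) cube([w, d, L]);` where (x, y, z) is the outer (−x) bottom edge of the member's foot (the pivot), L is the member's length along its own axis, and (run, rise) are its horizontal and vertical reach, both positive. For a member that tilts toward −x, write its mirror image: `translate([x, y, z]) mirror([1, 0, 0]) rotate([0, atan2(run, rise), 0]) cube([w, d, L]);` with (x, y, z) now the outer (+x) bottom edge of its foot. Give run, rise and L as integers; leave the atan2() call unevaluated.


// leg length = √(384² + 720²) = 816
// right-leg outer foot x = 2·384 + 95 = 863
// beam min-corner = (384, 0, 720)
translate([384, 0, 720]) cube([95, 1075, 50]);
translate([0, 65, 0]) rotate([0, atan2(384, 720), 0]) cube([37, 60, 816]);
translate([863, 65, 0]) mirror([1, 0, 0]) rotate([0, atan2(384, 720), 0]) cube([37, 60, 816]);
translate([0, 950, 0]) rotate([0, atan2(384, 720), 0]) cube([37, 60, 816]);
translate([863, 950, 0]) mirror([1, 0, 0]) rotate([0, atan2(384, 720), 0]) cube([37, 60, 816]);


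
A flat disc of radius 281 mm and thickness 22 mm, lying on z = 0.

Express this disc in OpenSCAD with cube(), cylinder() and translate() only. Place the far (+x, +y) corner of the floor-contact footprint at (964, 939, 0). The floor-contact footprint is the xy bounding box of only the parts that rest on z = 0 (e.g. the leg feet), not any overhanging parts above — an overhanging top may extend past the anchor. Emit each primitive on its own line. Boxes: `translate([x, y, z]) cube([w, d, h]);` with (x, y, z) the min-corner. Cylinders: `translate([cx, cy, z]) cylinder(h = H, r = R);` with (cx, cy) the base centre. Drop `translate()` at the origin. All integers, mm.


translate([683, 658, 0]) cylinder(h = 22, r = 281);


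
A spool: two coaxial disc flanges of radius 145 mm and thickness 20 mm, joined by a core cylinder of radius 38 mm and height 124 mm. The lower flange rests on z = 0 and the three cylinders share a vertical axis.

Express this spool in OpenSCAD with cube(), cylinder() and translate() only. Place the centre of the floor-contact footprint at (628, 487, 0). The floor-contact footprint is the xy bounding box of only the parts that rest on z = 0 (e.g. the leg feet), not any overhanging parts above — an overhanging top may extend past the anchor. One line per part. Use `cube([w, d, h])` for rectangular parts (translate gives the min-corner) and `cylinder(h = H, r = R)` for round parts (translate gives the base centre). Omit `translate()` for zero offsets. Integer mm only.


translate([628, 487, 0]) cylinder(h = 20, r = 145);
translate([628, 487, 20]) cylinder(h = 124, r = 38);
translate([628, 487, 144]) cylinder(h = 20, r = 145);


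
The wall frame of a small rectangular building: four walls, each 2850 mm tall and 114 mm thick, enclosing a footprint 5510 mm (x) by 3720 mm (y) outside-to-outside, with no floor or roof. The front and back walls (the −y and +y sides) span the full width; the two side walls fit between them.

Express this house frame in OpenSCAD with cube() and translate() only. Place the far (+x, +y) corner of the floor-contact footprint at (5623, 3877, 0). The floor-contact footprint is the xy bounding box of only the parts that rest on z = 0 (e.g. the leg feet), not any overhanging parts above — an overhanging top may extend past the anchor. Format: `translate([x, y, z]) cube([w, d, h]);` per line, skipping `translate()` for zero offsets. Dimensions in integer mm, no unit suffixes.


translate([113, 157, 0]) cube([5510, 114, 2850]);
translate([113, 3763, 0]) cube([5510, 114, 2850]);
translate([113, 271, 0]) cube([114, 3492, 2850]);
translate([5509, 271, 0]) cube([114, 3492, 2850]);


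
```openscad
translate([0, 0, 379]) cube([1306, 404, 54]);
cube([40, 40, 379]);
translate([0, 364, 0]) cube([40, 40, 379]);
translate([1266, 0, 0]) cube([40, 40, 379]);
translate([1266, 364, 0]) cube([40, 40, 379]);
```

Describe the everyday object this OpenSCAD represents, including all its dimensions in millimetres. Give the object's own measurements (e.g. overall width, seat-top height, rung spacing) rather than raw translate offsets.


A long wooden bench with a 1306 mm (x) × 404 mm (y) seat, 54 mm thick, its top surface 433 mm above the floor. Four 40 mm square legs at the seat corners, flush with the edges, run from z = 0 to the seat underside.


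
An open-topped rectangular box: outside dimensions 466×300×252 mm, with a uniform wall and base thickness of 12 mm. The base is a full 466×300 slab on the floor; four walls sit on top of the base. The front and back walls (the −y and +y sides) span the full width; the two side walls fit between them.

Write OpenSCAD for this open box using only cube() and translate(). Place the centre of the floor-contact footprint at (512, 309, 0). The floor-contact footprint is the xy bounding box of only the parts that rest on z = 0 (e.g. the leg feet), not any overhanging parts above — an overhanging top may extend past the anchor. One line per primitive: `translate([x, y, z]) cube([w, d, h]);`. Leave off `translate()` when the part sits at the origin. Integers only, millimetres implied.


translate([279, 159, 0]) cube([466, 300, 12]);
translate([279, 159, 12]) cube([466, 12, 240]);
translate([279, 447, 12]) cube([466, 12, 240]);
translate([279, 171, 12]) cube([12, 276, 240]);
translate([733, 171, 12]) cube([12, 276, 240]);


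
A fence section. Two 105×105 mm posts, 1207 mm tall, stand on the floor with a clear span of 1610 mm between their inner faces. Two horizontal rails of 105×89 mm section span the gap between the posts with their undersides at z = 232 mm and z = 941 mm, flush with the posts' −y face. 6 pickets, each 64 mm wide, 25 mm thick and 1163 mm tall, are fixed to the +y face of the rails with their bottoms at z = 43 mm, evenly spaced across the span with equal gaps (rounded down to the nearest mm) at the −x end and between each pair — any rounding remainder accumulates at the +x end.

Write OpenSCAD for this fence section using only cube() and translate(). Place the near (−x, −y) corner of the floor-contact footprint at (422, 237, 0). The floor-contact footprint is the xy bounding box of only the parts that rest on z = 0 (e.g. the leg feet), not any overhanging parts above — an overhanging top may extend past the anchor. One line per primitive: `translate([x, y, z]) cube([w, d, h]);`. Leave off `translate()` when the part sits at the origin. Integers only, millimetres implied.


translate([422, 237, 0]) cube([105, 105, 1207]);
translate([2137, 237, 0]) cube([105, 105, 1207]);
translate([527, 237, 232]) cube([1610, 105, 89]);
translate([527, 237, 941]) cube([1610, 105, 89]);
translate([702, 342, 43]) cube([64, 25, 1163]);
translate([941, 342, 43]) cube([64, 25, 1163]);
translate([1180, 342, 43]) cube([64, 25, 1163]);
translate([1419, 342, 43]) cube([64, 25, 1163]);
translate([1658, 342, 43]) cube([64, 25, 1163]);
translate([1897, 342, 43]) cube([64, 25, 1163]);


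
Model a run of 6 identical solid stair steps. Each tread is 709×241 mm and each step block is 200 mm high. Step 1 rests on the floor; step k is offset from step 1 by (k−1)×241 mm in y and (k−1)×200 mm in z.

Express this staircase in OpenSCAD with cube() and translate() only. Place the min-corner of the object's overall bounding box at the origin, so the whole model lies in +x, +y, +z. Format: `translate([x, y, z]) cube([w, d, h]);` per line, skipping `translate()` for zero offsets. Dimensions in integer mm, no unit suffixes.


cube([709, 241, 200]);
translate([0, 241, 200]) cube([709, 241, 200]);
translate([0, 482, 400]) cube([709, 241, 200]);
translate([0, 723, 600]) cube([709, 241, 200]);
translate([0, 964, 800]) cube([709, 241, 200]);
translate([0, 1205, 1000]) cube([709, 241, 200]);


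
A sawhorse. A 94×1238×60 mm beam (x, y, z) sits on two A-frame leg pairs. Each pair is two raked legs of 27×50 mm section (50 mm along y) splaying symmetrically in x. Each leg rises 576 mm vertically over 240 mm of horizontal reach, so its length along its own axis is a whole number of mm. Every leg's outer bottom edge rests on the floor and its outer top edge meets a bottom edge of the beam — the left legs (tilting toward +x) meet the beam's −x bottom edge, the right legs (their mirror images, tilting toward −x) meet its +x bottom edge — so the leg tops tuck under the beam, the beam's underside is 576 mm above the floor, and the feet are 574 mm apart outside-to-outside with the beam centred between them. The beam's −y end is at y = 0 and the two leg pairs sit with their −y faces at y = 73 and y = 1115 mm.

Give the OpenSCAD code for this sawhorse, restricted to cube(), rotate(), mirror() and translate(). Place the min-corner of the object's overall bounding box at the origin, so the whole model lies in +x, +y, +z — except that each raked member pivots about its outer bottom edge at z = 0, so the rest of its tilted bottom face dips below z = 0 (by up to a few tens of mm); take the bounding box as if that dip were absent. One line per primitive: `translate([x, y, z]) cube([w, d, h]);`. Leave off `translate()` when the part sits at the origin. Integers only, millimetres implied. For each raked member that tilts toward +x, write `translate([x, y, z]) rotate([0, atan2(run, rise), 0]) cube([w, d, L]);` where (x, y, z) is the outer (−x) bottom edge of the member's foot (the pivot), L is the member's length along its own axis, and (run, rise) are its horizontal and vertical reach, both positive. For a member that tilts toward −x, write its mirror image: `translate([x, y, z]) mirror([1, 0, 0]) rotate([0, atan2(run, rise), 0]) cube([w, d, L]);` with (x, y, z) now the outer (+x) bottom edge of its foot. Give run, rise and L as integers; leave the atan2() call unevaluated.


translate([240, 0, 576]) cube([94, 1238, 60]);
translate([0, 73, 0]) rotate([0, atan2(240, 576), 0]) cube([27, 50, 624]);
translate([574, 73, 0]) mirror([1, 0, 0]) rotate([0, atan2(240, 576), 0]) cube([27, 50, 624]);
translate([0, 1115, 0]) rotate([0, atan2(240, 576), 0]) cube([27, 50, 624]);
translate([574, 1115, 0]) mirror([1, 0, 0]) rotate([0, atan2(240, 576), 0]) cube([27, 50, 624]);


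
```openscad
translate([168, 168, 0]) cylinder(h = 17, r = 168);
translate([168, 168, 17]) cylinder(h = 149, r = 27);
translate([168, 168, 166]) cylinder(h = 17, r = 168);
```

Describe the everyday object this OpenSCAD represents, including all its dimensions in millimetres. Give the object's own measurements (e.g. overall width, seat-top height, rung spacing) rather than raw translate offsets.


A spool: two coaxial disc flanges of radius 168 mm and thickness 17 mm, joined by a core cylinder of radius 27 mm and height 149 mm. The lower flange rests on z = 0 and the three cylinders share a vertical axis.


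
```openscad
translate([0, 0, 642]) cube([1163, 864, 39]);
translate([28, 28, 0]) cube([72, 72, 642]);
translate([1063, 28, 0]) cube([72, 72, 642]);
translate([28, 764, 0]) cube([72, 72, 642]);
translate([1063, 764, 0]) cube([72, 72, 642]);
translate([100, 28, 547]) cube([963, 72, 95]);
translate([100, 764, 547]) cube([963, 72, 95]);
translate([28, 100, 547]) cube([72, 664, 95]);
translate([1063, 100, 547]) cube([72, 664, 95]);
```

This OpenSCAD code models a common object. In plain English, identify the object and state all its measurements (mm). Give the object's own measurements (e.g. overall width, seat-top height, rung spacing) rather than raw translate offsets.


A table: top 1163 mm (x) × 864 mm (y), 39 mm thick, upper face at z = 681 mm, on four 72×72 mm square legs, each inset 28 mm from the nearest pair of top edges from z = 0 to the bottom of the top. Four apron rails, 72 mm thick and 95 mm tall, run between adjacent legs with their top edges flush with the underside of the top and their outer faces flush with the legs' outer faces.


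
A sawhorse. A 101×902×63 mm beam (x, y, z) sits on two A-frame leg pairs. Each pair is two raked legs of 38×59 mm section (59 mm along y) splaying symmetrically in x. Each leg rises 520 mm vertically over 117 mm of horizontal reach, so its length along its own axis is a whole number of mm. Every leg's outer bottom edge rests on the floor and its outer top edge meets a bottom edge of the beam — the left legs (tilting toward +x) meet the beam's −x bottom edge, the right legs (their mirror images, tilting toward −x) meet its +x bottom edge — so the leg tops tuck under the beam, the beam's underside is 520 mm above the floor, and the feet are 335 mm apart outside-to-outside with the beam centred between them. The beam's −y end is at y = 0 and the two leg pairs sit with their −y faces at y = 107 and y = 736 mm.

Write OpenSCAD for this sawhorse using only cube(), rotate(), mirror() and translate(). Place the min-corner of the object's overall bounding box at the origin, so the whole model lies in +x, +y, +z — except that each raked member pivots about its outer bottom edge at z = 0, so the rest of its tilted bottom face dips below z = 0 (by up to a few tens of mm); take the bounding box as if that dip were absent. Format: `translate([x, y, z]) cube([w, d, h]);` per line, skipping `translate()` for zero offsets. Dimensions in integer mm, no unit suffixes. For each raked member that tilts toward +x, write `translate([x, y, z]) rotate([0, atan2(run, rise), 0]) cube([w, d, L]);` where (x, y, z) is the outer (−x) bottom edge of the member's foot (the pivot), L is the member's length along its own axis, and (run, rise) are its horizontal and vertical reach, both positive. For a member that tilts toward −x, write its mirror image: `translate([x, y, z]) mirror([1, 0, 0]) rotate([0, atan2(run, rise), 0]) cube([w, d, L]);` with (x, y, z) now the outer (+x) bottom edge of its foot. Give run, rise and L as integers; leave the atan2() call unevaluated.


// leg length = √(117² + 520²) = 533
// right-leg outer foot x = 2·117 + 101 = 335
// beam min-corner = (117, 0, 520)
translate([117, 0, 520]) cube([101, 902, 63]);
translate([0, 107, 0]) rotate([0, atan2(117, 520), 0]) cube([38, 59, 533]);
translate([335, 107, 0]) mirror([1, 0, 0]) rotate([0, atan2(117, 520), 0]) cube([38, 59, 533]);
translate([0, 736, 0]) rotate([0, atan2(117, 520), 0]) cube([38, 59, 533]);
translate([335, 736, 0]) mirror([1, 0, 0]) rotate([0, atan2(117, 520), 0]) cube([38, 59, 533]);


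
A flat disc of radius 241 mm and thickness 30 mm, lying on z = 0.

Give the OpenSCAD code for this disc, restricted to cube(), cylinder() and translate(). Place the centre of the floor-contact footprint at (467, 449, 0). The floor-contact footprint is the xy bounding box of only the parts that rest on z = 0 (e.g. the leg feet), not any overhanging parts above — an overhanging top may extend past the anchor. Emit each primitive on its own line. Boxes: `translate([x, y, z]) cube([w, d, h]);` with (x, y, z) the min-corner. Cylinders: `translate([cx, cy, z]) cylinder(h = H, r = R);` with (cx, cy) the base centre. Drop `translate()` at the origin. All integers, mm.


translate([467, 449, 0]) cylinder(h = 30, r = 241);


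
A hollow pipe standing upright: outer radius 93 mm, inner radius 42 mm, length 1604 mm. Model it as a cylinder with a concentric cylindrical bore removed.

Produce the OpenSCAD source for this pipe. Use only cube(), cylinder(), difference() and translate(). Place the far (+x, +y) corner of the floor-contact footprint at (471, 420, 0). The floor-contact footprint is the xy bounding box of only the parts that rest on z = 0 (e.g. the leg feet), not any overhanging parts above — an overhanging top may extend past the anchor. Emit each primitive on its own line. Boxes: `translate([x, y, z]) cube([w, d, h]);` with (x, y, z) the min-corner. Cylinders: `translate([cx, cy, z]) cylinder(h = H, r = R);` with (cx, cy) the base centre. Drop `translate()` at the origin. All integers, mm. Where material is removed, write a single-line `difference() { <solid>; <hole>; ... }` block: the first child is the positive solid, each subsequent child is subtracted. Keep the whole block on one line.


difference() { translate([378, 327, 0]) cylinder(h = 1604, r = 93); translate([378, 327, 0]) cylinder(h = 1604, r = 42); }


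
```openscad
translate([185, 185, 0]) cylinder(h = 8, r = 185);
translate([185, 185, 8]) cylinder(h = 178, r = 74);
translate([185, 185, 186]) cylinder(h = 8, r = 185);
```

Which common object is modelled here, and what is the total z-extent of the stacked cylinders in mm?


A spool. The overall height is 194 mm.

Three coaxial cylinders, large–small–large — a spool. Two 8 mm flanges and a 178 mm core give 8 + 178 + 8 = 194 mm.


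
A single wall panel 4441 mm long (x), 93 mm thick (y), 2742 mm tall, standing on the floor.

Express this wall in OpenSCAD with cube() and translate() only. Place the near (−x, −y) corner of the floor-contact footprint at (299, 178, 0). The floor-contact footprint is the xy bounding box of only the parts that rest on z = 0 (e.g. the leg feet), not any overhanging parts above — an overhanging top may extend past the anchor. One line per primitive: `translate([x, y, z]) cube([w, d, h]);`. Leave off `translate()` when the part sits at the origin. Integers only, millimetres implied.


translate([299, 178, 0]) cube([4441, 93, 2742]);


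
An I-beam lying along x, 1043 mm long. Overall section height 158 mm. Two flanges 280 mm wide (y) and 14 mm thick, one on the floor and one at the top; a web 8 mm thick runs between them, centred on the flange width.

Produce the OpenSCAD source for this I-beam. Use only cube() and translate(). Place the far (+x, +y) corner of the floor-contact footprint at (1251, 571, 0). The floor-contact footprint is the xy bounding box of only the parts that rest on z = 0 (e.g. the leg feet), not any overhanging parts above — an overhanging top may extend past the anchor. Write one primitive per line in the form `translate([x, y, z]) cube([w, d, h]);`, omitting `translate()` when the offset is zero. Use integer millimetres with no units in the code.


translate([208, 291, 0]) cube([1043, 280, 14]);
translate([208, 427, 14]) cube([1043, 8, 130]);
translate([208, 291, 144]) cube([1043, 280, 14]);


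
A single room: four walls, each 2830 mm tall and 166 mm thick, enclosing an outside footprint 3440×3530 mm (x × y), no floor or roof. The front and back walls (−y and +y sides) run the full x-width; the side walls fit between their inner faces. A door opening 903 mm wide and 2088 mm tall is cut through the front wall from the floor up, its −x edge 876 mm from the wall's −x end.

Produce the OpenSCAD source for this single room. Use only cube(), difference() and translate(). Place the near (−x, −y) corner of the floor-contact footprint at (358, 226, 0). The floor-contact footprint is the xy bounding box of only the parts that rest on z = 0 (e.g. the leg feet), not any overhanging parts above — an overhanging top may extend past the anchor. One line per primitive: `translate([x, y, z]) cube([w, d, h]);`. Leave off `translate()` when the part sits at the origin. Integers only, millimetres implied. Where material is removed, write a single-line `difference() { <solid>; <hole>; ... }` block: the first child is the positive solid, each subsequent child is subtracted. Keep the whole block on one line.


difference() { translate([358, 226, 0]) cube([3440, 166, 2830]); translate([1234, 226, 0]) cube([903, 166, 2088]); }
translate([358, 3590, 0]) cube([3440, 166, 2830]);
translate([358, 392, 0]) cube([166, 3198, 2830]);
translate([3632, 392, 0]) cube([166, 3198, 2830]);


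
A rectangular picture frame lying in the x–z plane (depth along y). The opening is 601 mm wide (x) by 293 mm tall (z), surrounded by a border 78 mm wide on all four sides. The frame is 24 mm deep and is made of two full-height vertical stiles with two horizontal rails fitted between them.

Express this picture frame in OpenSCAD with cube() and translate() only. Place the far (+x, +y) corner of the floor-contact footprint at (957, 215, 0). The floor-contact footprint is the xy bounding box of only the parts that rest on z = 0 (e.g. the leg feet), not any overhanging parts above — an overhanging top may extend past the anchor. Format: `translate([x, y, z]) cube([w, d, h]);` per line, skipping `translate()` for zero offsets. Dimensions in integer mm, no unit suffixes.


translate([200, 191, 0]) cube([78, 24, 449]);
translate([879, 191, 0]) cube([78, 24, 449]);
translate([278, 191, 0]) cube([601, 24, 78]);
translate([278, 191, 371]) cube([601, 24, 78]);


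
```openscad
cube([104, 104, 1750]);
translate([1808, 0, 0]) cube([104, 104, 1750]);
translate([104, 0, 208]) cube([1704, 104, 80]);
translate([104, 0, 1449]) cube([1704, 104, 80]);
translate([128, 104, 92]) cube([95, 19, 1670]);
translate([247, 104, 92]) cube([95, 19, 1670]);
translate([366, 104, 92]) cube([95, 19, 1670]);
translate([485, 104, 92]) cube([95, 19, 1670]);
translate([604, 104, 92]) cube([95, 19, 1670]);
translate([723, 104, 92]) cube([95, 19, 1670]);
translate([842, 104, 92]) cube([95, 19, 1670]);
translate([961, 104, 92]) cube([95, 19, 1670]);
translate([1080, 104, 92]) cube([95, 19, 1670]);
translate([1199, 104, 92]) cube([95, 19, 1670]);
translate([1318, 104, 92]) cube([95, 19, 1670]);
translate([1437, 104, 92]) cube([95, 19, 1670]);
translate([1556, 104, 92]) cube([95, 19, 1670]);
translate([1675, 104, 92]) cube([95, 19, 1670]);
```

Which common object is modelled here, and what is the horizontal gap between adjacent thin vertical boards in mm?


A fence section. The picket gap is 24 mm.

Two posts, two rails, 14 pickets — a fence section. Span 1704 mm holds 14 pickets of 95 mm with 15 equal gaps: ⌊(1704 − 14·95) / 15⌋ = 24 mm.


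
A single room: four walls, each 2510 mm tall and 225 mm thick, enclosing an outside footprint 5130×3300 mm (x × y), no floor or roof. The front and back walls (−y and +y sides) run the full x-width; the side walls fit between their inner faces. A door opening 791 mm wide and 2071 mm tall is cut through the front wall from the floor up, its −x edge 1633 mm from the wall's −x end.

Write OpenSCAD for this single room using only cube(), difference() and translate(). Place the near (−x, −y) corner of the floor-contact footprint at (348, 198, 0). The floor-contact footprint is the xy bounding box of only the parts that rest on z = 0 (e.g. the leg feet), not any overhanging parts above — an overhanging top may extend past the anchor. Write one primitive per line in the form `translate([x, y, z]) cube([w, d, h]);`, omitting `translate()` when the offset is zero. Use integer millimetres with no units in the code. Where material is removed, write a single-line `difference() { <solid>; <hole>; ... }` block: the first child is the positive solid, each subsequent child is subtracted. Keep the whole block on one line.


difference() { translate([348, 198, 0]) cube([5130, 225, 2510]); translate([1981, 198, 0]) cube([791, 225, 2071]); }
translate([348, 3273, 0]) cube([5130, 225, 2510]);
translate([348, 423, 0]) cube([225, 2850, 2510]);
translate([5253, 423, 0]) cube([225, 2850, 2510]);


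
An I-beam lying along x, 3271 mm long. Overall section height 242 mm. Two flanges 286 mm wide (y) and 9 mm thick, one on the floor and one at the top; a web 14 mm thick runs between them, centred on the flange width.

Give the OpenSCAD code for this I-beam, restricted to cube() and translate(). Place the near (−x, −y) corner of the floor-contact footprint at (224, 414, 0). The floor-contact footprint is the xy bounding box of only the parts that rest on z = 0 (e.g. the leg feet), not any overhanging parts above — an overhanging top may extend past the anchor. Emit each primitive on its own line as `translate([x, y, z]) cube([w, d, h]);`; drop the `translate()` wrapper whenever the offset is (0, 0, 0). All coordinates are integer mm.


translate([224, 414, 0]) cube([3271, 286, 9]);
translate([224, 550, 9]) cube([3271, 14, 224]);
translate([224, 414, 233]) cube([3271, 286, 9]);


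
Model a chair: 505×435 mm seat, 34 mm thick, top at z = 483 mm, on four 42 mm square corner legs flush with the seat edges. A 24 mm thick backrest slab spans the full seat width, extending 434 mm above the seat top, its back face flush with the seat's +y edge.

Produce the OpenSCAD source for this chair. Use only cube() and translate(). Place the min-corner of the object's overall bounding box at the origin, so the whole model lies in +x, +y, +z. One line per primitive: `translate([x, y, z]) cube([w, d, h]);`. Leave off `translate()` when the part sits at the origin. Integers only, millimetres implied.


// leg_h = 483 - 34 = 449
translate([0, 0, 449]) cube([505, 435, 34]);
cube([42, 42, 449]);
translate([463, 0, 0]) cube([42, 42, 449]);
translate([0, 393, 0]) cube([42, 42, 449]);
translate([463, 393, 0]) cube([42, 42, 449]);
translate([0, 411, 483]) cube([505, 24, 434]);


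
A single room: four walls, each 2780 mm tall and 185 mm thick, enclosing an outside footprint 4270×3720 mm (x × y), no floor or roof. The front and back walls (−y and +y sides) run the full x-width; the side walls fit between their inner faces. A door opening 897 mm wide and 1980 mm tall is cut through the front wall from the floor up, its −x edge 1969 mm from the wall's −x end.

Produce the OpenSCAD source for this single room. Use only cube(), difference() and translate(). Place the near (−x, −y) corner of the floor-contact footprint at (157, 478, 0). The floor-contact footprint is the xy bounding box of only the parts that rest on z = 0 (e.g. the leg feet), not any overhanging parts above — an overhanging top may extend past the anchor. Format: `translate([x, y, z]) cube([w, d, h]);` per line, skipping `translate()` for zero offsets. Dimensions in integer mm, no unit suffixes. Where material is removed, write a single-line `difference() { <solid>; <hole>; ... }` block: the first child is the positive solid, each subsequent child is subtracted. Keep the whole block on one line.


difference() { translate([157, 478, 0]) cube([4270, 185, 2780]); translate([2126, 478, 0]) cube([897, 185, 1980]); }
translate([157, 4013, 0]) cube([4270, 185, 2780]);
translate([157, 663, 0]) cube([185, 3350, 2780]);
translate([4242, 663, 0]) cube([185, 3350, 2780]);
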